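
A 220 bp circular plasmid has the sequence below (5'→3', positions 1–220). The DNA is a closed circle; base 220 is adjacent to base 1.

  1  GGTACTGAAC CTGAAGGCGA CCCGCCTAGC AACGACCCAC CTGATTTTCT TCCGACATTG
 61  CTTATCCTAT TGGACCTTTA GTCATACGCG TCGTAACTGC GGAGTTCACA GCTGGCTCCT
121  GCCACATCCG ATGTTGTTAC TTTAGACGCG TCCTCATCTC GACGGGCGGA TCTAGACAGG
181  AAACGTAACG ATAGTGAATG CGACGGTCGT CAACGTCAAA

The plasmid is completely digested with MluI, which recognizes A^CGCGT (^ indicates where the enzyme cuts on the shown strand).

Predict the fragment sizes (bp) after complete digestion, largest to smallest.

MluI sites (ACGCGT) start at positions 86, 146.
MluI cuts after the first base of each site, so after positions 86, 146.
Circular molecule, 2 cuts → 2 fragments:
  87–146 → 60 bp
  147–220 then 1–86 → 74 + 86 = 160 bp
Sorted largest to smallest: 160, 60 bp.

160, 60 bp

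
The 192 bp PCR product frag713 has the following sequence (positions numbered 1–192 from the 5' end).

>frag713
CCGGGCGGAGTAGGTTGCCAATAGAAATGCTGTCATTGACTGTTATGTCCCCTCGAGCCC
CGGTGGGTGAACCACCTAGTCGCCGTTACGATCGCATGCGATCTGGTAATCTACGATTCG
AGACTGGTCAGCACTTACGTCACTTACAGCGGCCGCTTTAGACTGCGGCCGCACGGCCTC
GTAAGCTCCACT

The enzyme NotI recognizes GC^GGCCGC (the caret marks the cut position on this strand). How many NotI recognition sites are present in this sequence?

GCGGCCGC occurs starting at positions 149, 165.
NotI cuts at 2 sites.

2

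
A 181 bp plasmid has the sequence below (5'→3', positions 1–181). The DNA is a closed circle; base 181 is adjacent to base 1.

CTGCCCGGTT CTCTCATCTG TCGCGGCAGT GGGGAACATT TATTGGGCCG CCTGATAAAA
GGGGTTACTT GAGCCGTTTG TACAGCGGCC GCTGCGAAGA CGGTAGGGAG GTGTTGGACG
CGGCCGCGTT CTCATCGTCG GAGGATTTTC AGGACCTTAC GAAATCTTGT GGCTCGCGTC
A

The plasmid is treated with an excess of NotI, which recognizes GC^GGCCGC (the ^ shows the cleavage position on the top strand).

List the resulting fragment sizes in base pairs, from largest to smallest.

146, 35 bp

NotI sites (GCGGCCGC) start at positions 85, 120.
NotI cuts after base 2 of each site, so after positions 86, 121.
Circular molecule, 2 cuts → 2 fragments:
  87–121 → 35 bp
  122–181 then 1–86 → 60 + 86 = 146 bp
Sorted largest to smallest: 146, 35 bp.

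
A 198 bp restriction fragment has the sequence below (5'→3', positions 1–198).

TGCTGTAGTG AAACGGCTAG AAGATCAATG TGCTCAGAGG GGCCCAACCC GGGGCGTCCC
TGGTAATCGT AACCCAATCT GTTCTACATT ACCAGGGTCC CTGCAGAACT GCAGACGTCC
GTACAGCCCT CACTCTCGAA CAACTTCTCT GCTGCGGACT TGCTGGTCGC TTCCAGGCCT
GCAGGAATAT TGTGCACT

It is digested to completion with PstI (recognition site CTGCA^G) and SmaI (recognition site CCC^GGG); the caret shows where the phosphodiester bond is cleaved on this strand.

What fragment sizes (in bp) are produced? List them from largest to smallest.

PstI sites (CTGCAG) start at positions 101, 109, 179.
PstI cuts after base 5 of each site (before the last base), so after positions 105, 113, 183.
The SmaI site (CCCGGG) starts at position 48.
SmaI cuts after base 3 of each site, so after position 50.
Combined cut positions: 50, 105, 113, 183.
Linear molecule, 4 cuts → 5 fragments:
  1–50 → 50 bp
  51–105 → 55 bp
  106–113 → 8 bp
  114–183 → 70 bp
  184–198 → 15 bp
Sorted largest to smallest: 70, 55, 50, 15, 8 bp.

70, 55, 50, 15, 8 bp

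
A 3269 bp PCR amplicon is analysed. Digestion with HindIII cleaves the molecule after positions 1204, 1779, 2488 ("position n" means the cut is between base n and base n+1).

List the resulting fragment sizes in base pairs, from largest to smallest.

1204, 781, 709, 575 bp

Linear molecule, 3 cuts → 4 fragments:
  1204 − 0 = 1204 bp
  1779 − 1204 = 575 bp
  2488 − 1779 = 709 bp
  3269 − 2488 = 781 bp
Sorted largest to smallest: 1204, 781, 709, 575 bp.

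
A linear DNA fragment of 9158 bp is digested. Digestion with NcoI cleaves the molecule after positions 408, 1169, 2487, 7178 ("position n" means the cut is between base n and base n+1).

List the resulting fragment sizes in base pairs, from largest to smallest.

4691, 1980, 1318, 761, 408 bp

Linear molecule, 4 cuts → 5 fragments:
  408 − 0 = 408 bp
  1169 − 408 = 761 bp
  2487 − 1169 = 1318 bp
  7178 − 2487 = 4691 bp
  9158 − 7178 = 1980 bp
Sorted largest to smallest: 4691, 1980, 1318, 761, 408 bp.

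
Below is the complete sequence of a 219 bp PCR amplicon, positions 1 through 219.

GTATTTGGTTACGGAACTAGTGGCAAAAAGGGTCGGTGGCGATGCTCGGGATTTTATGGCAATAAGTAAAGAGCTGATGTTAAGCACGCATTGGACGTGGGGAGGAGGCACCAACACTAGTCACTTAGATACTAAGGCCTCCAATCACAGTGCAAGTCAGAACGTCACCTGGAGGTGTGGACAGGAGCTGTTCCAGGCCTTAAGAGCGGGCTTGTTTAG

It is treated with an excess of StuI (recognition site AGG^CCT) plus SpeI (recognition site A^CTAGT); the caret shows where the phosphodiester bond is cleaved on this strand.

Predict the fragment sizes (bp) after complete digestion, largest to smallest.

100, 60, 22, 21, 16 bp

StuI sites (AGGCCT) start at positions 135, 195.
StuI cuts after base 3 of each site, so after positions 137, 197.
SpeI sites (ACTAGT) start at positions 16, 116.
SpeI cuts after the first base of each site, so after positions 16, 116.
Combined cut positions: 16, 116, 137, 197.
Linear molecule, 4 cuts → 5 fragments:
  1–16 → 16 bp
  17–116 → 100 bp
  117–137 → 21 bp
  138–197 → 60 bp
  198–219 → 22 bp
Sorted largest to smallest: 100, 60, 22, 21, 16 bp.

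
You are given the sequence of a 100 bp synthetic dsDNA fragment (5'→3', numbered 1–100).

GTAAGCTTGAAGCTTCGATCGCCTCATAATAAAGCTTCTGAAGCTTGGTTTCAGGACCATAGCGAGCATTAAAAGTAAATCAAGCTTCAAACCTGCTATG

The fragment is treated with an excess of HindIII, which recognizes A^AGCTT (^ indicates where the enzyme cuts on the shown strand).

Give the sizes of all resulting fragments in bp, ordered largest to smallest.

41, 22, 18, 9, 7, 3 bp

HindIII sites (AAGCTT) start at positions 3, 10, 32, 41, 82.
HindIII cuts after the first base of each site, so after positions 3, 10, 32, 41, 82.
Linear molecule, 5 cuts → 6 fragments:
  1–3 → 3 bp
  4–10 → 7 bp
  11–32 → 22 bp
  33–41 → 9 bp
  42–82 → 41 bp
  83–100 → 18 bp
Sorted largest to smallest: 41, 22, 18, 9, 7, 3 bp.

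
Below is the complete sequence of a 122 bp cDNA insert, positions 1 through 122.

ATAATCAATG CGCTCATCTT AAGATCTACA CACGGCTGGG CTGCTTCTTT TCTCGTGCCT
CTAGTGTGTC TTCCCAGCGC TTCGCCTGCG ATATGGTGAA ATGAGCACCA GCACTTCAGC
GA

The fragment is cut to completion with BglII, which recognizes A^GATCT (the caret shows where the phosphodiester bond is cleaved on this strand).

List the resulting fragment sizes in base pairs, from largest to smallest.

The BglII site (AGATCT) starts at position 22.
BglII cuts after the first base of each site, so after position 22.
Linear molecule, 1 cut → 2 fragments:
  1–22 → 22 bp
  23–122 → 100 bp
Sorted largest to smallest: 100, 22 bp.

100, 22 bp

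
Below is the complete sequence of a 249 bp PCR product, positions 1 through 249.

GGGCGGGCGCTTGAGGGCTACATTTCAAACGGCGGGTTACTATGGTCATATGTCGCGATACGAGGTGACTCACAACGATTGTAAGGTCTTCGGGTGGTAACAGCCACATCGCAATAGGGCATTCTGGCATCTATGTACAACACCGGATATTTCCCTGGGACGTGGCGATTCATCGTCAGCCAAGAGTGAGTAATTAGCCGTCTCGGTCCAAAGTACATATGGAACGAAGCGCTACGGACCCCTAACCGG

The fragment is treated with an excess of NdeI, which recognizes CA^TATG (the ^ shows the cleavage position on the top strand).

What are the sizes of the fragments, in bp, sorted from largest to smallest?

NdeI sites (CATATG) start at positions 47, 216.
NdeI cuts after base 2 of each site, so after positions 48, 217.
Linear molecule, 2 cuts → 3 fragments:
  1–48 → 48 bp
  49–217 → 169 bp
  218–249 → 32 bp
Sorted largest to smallest: 169, 48, 32 bp.

169, 48, 32 bp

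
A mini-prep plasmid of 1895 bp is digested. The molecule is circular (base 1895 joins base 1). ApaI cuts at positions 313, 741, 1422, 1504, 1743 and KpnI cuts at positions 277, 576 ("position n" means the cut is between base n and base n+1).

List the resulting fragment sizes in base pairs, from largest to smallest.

Combined cut positions (sorted): 277, 313, 576, 741, 1422, 1504, 1743.
Circular molecule, 7 cuts → 7 fragments:
  313 − 277 = 36 bp
  576 − 313 = 263 bp
  741 − 576 = 165 bp
  1422 − 741 = 681 bp
  1504 − 1422 = 82 bp
  1743 − 1504 = 239 bp
  wrap: 1895 − 1743 + 277 = 429 bp
Sorted largest to smallest: 681, 429, 263, 239, 165, 82, 36 bp.

681, 429, 263, 239, 165, 82, 36 bp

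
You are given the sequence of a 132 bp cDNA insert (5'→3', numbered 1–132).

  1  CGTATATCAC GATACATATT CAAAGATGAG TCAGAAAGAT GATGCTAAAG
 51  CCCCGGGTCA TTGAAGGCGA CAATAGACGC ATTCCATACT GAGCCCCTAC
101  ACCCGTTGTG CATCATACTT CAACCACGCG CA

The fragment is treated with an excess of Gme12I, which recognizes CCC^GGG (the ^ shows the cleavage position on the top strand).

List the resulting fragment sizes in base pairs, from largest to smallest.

78, 54 bp

The Gme12I site (CCCGGG) starts at position 52.
Gme12I cuts after base 3 of each site, so after position 54.
Linear molecule, 1 cut → 2 fragments:
  1–54 → 54 bp
  55–132 → 78 bp
Sorted largest to smallest: 78, 54 bp.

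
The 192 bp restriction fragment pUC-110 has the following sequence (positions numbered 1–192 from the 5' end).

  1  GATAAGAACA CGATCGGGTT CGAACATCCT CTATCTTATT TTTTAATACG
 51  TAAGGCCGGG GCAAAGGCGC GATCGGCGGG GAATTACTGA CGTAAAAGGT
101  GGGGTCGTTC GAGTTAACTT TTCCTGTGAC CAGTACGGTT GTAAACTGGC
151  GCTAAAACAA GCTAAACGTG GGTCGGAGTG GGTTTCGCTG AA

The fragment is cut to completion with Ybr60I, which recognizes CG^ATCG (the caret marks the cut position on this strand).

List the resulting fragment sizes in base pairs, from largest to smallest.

Ybr60I sites (CGATCG) start at positions 11, 70.
Ybr60I cuts after base 2 of each site, so after positions 12, 71.
Linear molecule, 2 cuts → 3 fragments:
  1–12 → 12 bp
  13–71 → 59 bp
  72–192 → 121 bp
Sorted largest to smallest: 121, 59, 12 bp.

121, 59, 12 bp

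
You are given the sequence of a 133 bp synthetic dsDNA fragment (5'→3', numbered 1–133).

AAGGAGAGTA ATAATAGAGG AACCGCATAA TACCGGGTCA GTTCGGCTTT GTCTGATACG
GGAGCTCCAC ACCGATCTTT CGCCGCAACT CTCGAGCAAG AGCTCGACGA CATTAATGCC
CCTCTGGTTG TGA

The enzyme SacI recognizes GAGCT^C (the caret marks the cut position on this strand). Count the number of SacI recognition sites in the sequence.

2

GAGCTC occurs starting at positions 62, 100.
SacI cuts at 2 sites.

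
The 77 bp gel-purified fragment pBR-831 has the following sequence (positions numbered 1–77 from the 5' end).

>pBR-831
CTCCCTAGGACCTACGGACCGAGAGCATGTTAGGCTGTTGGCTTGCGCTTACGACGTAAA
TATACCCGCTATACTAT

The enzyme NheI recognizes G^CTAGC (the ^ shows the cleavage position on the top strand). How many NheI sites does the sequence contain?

0

No occurrence of GCTAGC is present in the sequence.
NheI does not cut: 0 sites.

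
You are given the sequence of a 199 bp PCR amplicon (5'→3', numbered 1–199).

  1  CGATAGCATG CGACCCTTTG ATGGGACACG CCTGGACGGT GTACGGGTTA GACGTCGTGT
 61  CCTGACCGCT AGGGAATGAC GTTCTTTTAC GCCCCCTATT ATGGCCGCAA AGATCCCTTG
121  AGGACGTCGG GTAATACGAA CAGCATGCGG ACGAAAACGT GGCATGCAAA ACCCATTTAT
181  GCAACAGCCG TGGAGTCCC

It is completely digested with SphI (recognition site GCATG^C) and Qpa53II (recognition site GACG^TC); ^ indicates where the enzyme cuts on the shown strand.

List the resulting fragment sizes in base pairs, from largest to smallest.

72, 44, 33, 21, 19, 10 bp

SphI sites (GCATGC) start at positions 6, 143, 162.
SphI cuts after base 5 of each site (before the last base), so after positions 10, 147, 166.
Qpa53II sites (GACGTC) start at positions 51, 123.
Qpa53II cuts after base 4 of each site, so after positions 54, 126.
Combined cut positions: 10, 54, 126, 147, 166.
Linear molecule, 5 cuts → 6 fragments:
  1–10 → 10 bp
  11–54 → 44 bp
  55–126 → 72 bp
  127–147 → 21 bp
  148–166 → 19 bp
  167–199 → 33 bp
Sorted largest to smallest: 72, 44, 33, 21, 19, 10 bp.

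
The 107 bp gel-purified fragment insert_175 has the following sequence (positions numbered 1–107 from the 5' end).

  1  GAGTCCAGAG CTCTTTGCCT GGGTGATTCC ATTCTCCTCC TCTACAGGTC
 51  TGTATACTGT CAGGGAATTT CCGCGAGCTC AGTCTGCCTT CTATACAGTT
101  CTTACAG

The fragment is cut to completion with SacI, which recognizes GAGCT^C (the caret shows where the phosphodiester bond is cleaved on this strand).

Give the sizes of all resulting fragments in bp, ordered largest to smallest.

SacI sites (GAGCTC) start at positions 8, 75.
SacI cuts after base 5 of each site (before the last base), so after positions 12, 79.
Linear molecule, 2 cuts → 3 fragments:
  1–12 → 12 bp
  13–79 → 67 bp
  80–107 → 28 bp
Sorted largest to smallest: 67, 28, 12 bp.

67, 28, 12 bp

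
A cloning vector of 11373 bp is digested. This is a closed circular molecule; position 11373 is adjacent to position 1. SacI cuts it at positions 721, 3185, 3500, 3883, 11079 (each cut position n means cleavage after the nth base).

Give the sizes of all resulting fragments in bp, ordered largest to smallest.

Circular molecule, 5 cuts → 5 fragments:
  3185 − 721 = 2464 bp
  3500 − 3185 = 315 bp
  3883 − 3500 = 383 bp
  11079 − 3883 = 7196 bp
  wrap: 11373 − 11079 + 721 = 1015 bp
Sorted largest to smallest: 7196, 2464, 1015, 383, 315 bp.

7196, 2464, 1015, 383, 315 bp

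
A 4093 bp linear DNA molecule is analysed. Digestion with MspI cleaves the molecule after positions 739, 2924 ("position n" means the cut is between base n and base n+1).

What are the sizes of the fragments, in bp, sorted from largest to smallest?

2185, 1169, 739 bp

Linear molecule, 2 cuts → 3 fragments:
  739 − 0 = 739 bp
  2924 − 739 = 2185 bp
  4093 − 2924 = 1169 bp
Sorted largest to smallest: 2185, 1169, 739 bp.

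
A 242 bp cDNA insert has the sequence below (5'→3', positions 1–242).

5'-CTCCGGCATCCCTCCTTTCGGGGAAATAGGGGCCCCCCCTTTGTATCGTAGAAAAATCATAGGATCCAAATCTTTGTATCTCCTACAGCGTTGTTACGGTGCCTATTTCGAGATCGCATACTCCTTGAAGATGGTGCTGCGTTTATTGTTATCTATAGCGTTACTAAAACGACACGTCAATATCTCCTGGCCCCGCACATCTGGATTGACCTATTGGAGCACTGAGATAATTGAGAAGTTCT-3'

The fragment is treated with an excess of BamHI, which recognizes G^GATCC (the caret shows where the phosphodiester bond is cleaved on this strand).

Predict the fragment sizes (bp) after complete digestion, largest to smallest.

The BamHI site (GGATCC) starts at position 62.
BamHI cuts after the first base of each site, so after position 62.
Linear molecule, 1 cut → 2 fragments:
  1–62 → 62 bp
  63–242 → 180 bp
Sorted largest to smallest: 180, 62 bp.

180, 62 bp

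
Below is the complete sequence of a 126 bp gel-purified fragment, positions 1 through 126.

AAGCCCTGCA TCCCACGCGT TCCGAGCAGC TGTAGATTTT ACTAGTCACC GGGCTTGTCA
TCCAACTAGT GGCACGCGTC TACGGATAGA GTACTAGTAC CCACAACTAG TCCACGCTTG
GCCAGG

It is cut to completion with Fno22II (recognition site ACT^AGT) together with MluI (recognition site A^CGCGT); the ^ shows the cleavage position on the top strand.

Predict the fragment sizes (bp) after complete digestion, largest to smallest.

Fno22II sites (ACTAGT) start at positions 41, 65, 93, 106.
Fno22II cuts after base 3 of each site, so after positions 43, 67, 95, 108.
MluI sites (ACGCGT) start at positions 15, 74.
MluI cuts after the first base of each site, so after positions 15, 74.
Combined cut positions: 15, 43, 67, 74, 95, 108.
Linear molecule, 6 cuts → 7 fragments:
  1–15 → 15 bp
  16–43 → 28 bp
  44–67 → 24 bp
  68–74 → 7 bp
  75–95 → 21 bp
  96–108 → 13 bp
  109–126 → 18 bp
Sorted largest to smallest: 28, 24, 21, 18, 15, 13, 7 bp.

28, 24, 21, 18, 15, 13, 7 bp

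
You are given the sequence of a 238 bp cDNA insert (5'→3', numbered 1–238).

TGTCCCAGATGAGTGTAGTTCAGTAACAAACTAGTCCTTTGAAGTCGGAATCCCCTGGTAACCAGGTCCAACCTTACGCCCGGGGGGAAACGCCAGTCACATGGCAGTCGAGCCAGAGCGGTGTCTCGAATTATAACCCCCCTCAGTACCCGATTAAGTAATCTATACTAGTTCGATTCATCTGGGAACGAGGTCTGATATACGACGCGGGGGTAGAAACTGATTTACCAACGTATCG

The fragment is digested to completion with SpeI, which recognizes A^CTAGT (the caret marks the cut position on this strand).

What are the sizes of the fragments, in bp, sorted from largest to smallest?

137, 71, 30 bp

SpeI sites (ACTAGT) start at positions 30, 167.
SpeI cuts after the first base of each site, so after positions 30, 167.
Linear molecule, 2 cuts → 3 fragments:
  1–30 → 30 bp
  31–167 → 137 bp
  168–238 → 71 bp
Sorted largest to smallest: 137, 71, 30 bp.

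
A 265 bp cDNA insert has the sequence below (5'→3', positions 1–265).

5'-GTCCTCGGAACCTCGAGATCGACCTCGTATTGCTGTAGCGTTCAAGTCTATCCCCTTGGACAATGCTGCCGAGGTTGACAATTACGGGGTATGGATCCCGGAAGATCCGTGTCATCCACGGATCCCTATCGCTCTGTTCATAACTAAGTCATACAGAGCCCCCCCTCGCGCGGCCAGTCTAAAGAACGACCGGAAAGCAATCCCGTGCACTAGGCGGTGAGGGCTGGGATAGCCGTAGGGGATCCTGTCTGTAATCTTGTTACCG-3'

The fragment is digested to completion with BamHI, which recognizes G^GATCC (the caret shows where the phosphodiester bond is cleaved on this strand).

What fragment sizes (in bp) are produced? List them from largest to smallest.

120, 93, 27, 25 bp

BamHI sites (GGATCC) start at positions 93, 120, 240.
BamHI cuts after the first base of each site, so after positions 93, 120, 240.
Linear molecule, 3 cuts → 4 fragments:
  1–93 → 93 bp
  94–120 → 27 bp
  121–240 → 120 bp
  241–265 → 25 bp
Sorted largest to smallest: 120, 93, 27, 25 bp.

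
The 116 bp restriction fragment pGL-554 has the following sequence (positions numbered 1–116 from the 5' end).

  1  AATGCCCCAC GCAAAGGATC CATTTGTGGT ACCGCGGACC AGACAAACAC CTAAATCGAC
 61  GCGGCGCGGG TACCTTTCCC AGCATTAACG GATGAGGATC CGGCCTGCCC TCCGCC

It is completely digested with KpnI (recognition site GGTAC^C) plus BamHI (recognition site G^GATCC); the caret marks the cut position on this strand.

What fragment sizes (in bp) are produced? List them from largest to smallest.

KpnI sites (GGTACC) start at positions 28, 69.
KpnI cuts after base 5 of each site (before the last base), so after positions 32, 73.
BamHI sites (GGATCC) start at positions 16, 96.
BamHI cuts after the first base of each site, so after positions 16, 96.
Combined cut positions: 16, 32, 73, 96.
Linear molecule, 4 cuts → 5 fragments:
  1–16 → 16 bp
  17–32 → 16 bp
  33–73 → 41 bp
  74–96 → 23 bp
  97–116 → 20 bp
Sorted largest to smallest: 41, 23, 20, 16, 16 bp.

41, 23, 20, 16, 16 bp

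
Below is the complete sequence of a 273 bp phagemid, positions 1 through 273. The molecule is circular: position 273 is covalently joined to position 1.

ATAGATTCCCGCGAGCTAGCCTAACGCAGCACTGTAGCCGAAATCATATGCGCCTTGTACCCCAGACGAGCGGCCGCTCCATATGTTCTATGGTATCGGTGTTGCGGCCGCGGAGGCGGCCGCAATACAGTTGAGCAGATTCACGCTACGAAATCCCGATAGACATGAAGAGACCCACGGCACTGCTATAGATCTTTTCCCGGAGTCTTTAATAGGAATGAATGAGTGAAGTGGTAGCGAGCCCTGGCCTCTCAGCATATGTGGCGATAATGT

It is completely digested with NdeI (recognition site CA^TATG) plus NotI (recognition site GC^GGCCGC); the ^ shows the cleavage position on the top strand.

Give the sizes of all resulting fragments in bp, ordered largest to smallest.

NdeI sites (CATATG) start at positions 45, 80, 256.
NdeI cuts after base 2 of each site, so after positions 46, 81, 257.
NotI sites (GCGGCCGC) start at positions 70, 104, 116.
NotI cuts after base 2 of each site, so after positions 71, 105, 117.
Combined cut positions: 46, 71, 81, 105, 117, 257.
Circular molecule, 6 cuts → 6 fragments:
  47–71 → 25 bp
  72–81 → 10 bp
  82–105 → 24 bp
  106–117 → 12 bp
  118–257 → 140 bp
  258–273 then 1–46 → 16 + 46 = 62 bp
Sorted largest to smallest: 140, 62, 25, 24, 12, 10 bp.

140, 62, 25, 24, 12, 10 bp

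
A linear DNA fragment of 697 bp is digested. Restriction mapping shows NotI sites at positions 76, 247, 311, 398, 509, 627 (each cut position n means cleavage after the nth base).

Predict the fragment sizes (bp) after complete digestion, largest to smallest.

171, 118, 111, 87, 76, 70, 64 bp

Linear molecule, 6 cuts → 7 fragments:
  76 − 0 = 76 bp
  247 − 76 = 171 bp
  311 − 247 = 64 bp
  398 − 311 = 87 bp
  509 − 398 = 111 bp
  627 − 509 = 118 bp
  697 − 627 = 70 bp
Sorted largest to smallest: 171, 118, 111, 87, 76, 70, 64 bp.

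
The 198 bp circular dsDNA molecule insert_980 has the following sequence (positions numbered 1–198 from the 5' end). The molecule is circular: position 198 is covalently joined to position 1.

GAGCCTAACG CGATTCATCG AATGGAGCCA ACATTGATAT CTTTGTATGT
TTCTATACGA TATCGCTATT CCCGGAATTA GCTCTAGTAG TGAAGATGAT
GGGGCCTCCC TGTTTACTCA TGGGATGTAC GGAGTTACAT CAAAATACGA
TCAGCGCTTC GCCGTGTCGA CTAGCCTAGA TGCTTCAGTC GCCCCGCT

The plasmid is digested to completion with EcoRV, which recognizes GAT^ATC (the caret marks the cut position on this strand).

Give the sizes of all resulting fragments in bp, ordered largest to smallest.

EcoRV sites (GATATC) start at positions 36, 59.
EcoRV cuts after base 3 of each site, so after positions 38, 61.
Circular molecule, 2 cuts → 2 fragments:
  39–61 → 23 bp
  62–198 then 1–38 → 137 + 38 = 175 bp
Sorted largest to smallest: 175, 23 bp.

175, 23 bp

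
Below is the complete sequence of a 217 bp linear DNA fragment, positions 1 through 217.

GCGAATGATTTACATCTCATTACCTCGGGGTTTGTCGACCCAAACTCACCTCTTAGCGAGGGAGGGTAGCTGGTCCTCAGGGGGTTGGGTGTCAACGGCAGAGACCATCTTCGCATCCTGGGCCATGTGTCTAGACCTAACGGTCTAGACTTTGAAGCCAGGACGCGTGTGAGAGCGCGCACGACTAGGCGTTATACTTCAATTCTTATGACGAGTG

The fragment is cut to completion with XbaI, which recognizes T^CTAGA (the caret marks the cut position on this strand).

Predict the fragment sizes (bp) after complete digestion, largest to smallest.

XbaI sites (TCTAGA) start at positions 130, 144.
XbaI cuts after the first base of each site, so after positions 130, 144.
Linear molecule, 2 cuts → 3 fragments:
  1–130 → 130 bp
  131–144 → 14 bp
  145–217 → 73 bp
Sorted largest to smallest: 130, 73, 14 bp.

130, 73, 14 bp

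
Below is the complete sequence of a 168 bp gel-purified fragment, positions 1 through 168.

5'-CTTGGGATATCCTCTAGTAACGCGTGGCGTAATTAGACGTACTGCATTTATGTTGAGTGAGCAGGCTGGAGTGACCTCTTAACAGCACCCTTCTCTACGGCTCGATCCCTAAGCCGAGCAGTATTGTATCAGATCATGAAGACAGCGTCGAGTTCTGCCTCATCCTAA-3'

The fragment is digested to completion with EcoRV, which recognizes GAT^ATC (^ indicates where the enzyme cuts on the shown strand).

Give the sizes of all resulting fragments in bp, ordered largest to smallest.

160, 8 bp

The EcoRV site (GATATC) starts at position 6.
EcoRV cuts after base 3 of each site, so after position 8.
Linear molecule, 1 cut → 2 fragments:
  1–8 → 8 bp
  9–168 → 160 bp
Sorted largest to smallest: 160, 8 bp.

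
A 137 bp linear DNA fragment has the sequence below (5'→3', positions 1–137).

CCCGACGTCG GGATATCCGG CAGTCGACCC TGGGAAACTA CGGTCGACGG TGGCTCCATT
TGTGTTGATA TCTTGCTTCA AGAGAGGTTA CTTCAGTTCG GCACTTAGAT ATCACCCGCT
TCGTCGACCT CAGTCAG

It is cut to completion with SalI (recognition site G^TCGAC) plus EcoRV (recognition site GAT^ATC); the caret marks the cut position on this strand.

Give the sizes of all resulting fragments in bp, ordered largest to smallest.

SalI sites (GTCGAC) start at positions 23, 43, 123.
SalI cuts after the first base of each site, so after positions 23, 43, 123.
EcoRV sites (GATATC) start at positions 12, 67, 108.
EcoRV cuts after base 3 of each site, so after positions 14, 69, 110.
Combined cut positions: 14, 23, 43, 69, 110, 123.
Linear molecule, 6 cuts → 7 fragments:
  1–14 → 14 bp
  15–23 → 9 bp
  24–43 → 20 bp
  44–69 → 26 bp
  70–110 → 41 bp
  111–123 → 13 bp
  124–137 → 14 bp
Sorted largest to smallest: 41, 26, 20, 14, 14, 13, 9 bp.

41, 26, 20, 14, 14, 13, 9 bp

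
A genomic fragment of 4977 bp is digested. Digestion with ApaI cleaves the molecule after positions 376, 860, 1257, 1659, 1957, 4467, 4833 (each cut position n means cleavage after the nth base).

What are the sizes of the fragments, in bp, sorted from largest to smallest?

2510, 484, 402, 397, 376, 366, 298, 144 bp

Linear molecule, 7 cuts → 8 fragments:
  376 − 0 = 376 bp
  860 − 376 = 484 bp
  1257 − 860 = 397 bp
  1659 − 1257 = 402 bp
  1957 − 1659 = 298 bp
  4467 − 1957 = 2510 bp
  4833 − 4467 = 366 bp
  4977 − 4833 = 144 bp
Sorted largest to smallest: 2510, 484, 402, 397, 376, 366, 298, 144 bp.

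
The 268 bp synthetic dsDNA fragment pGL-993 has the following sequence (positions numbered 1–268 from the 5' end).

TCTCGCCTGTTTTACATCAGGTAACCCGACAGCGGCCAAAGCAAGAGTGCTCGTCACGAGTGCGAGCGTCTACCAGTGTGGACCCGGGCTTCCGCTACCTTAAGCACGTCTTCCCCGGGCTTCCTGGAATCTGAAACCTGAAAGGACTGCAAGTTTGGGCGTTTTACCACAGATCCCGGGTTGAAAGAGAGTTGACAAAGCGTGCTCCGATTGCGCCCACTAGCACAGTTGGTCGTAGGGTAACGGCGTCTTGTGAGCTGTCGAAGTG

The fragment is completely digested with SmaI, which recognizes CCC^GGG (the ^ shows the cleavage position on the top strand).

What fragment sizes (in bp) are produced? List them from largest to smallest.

91, 85, 61, 31 bp

SmaI sites (CCCGGG) start at positions 83, 114, 175.
SmaI cuts after base 3 of each site, so after positions 85, 116, 177.
Linear molecule, 3 cuts → 4 fragments:
  1–85 → 85 bp
  86–116 → 31 bp
  117–177 → 61 bp
  178–268 → 91 bp
Sorted largest to smallest: 91, 85, 61, 31 bp.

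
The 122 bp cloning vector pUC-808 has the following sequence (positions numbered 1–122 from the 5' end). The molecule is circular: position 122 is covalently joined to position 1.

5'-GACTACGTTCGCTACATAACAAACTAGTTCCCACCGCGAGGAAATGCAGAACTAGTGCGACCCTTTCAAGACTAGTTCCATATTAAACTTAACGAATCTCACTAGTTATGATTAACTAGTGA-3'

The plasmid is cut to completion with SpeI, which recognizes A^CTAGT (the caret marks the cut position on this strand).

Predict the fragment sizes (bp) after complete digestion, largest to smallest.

30, 30, 28, 20, 14 bp

SpeI sites (ACTAGT) start at positions 23, 51, 71, 101, 115.
SpeI cuts after the first base of each site, so after positions 23, 51, 71, 101, 115.
Circular molecule, 5 cuts → 5 fragments:
  24–51 → 28 bp
  52–71 → 20 bp
  72–101 → 30 bp
  102–115 → 14 bp
  116–122 then 1–23 → 7 + 23 = 30 bp
Sorted largest to smallest: 30, 30, 28, 20, 14 bp.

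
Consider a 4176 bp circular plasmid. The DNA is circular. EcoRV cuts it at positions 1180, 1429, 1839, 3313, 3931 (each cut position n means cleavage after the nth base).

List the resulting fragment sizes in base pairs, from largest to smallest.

Circular molecule, 5 cuts → 5 fragments:
  1429 − 1180 = 249 bp
  1839 − 1429 = 410 bp
  3313 − 1839 = 1474 bp
  3931 − 3313 = 618 bp
  wrap: 4176 − 3931 + 1180 = 1425 bp
Sorted largest to smallest: 1474, 1425, 618, 410, 249 bp.

1474, 1425, 618, 410, 249 bp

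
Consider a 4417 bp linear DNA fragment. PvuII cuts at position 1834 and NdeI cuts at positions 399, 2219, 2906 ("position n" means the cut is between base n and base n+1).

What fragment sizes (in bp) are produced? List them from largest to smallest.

1511, 1435, 687, 399, 385 bp

Combined cut positions (sorted): 399, 1834, 2219, 2906.
Linear molecule, 4 cuts → 5 fragments:
  399 − 0 = 399 bp
  1834 − 399 = 1435 bp
  2219 − 1834 = 385 bp
  2906 − 2219 = 687 bp
  4417 − 2906 = 1511 bp
Sorted largest to smallest: 1511, 1435, 687, 399, 385 bp.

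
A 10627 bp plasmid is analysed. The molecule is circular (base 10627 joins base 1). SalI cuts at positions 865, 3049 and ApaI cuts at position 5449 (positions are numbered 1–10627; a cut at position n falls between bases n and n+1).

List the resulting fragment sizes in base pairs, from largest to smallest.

6043, 2400, 2184 bp

Combined cut positions (sorted): 865, 3049, 5449.
Circular molecule, 3 cuts → 3 fragments:
  3049 − 865 = 2184 bp
  5449 − 3049 = 2400 bp
  wrap: 10627 − 5449 + 865 = 6043 bp
Sorted largest to smallest: 6043, 2400, 2184 bp.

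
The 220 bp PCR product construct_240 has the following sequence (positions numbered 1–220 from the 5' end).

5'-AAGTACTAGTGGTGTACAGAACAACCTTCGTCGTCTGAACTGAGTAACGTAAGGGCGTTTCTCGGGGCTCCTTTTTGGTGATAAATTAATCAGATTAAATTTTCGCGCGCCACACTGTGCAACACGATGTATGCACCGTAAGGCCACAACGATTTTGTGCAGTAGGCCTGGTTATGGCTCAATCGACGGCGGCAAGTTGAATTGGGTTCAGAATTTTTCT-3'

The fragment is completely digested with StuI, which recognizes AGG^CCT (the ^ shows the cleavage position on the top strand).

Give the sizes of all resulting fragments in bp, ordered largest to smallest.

The StuI site (AGGCCT) starts at position 164.
StuI cuts after base 3 of each site, so after position 166.
Linear molecule, 1 cut → 2 fragments:
  1–166 → 166 bp
  167–220 → 54 bp
Sorted largest to smallest: 166, 54 bp.

166, 54 bp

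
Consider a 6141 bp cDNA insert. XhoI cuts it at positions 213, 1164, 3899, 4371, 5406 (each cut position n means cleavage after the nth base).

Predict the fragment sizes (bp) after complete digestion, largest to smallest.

Linear molecule, 5 cuts → 6 fragments:
  213 − 0 = 213 bp
  1164 − 213 = 951 bp
  3899 − 1164 = 2735 bp
  4371 − 3899 = 472 bp
  5406 − 4371 = 1035 bp
  6141 − 5406 = 735 bp
Sorted largest to smallest: 2735, 1035, 951, 735, 472, 213 bp.

2735, 1035, 951, 735, 472, 213 bp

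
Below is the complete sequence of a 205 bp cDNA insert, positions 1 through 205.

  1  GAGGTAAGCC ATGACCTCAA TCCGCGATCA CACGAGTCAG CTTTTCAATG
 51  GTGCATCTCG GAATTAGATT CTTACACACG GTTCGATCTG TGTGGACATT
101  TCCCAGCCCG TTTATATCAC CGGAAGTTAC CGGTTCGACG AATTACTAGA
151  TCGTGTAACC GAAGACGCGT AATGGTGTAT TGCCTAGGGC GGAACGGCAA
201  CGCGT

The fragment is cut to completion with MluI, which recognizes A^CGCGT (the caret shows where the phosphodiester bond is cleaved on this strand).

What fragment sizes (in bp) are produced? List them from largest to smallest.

165, 35, 5 bp

MluI sites (ACGCGT) start at positions 165, 200.
MluI cuts after the first base of each site, so after positions 165, 200.
Linear molecule, 2 cuts → 3 fragments:
  1–165 → 165 bp
  166–200 → 35 bp
  201–205 → 5 bp
Sorted largest to smallest: 165, 35, 5 bp.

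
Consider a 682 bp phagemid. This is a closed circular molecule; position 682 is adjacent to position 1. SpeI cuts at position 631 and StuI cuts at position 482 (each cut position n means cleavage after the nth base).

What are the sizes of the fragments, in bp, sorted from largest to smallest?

533, 149 bp

Combined cut positions (sorted): 482, 631.
Circular molecule, 2 cuts → 2 fragments:
  631 − 482 = 149 bp
  wrap: 682 − 631 + 482 = 533 bp
Sorted largest to smallest: 533, 149 bp.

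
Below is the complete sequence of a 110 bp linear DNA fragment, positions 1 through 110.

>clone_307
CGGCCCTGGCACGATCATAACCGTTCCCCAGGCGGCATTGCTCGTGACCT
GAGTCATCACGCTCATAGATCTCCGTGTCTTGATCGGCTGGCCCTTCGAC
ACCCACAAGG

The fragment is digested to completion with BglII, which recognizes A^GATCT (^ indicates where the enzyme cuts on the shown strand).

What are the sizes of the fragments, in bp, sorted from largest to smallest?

67, 43 bp

The BglII site (AGATCT) starts at position 67.
BglII cuts after the first base of each site, so after position 67.
Linear molecule, 1 cut → 2 fragments:
  1–67 → 67 bp
  68–110 → 43 bp
Sorted largest to smallest: 67, 43 bp.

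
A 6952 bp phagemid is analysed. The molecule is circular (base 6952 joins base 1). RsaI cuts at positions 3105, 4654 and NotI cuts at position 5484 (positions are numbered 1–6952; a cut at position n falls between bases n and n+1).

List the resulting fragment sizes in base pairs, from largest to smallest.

Combined cut positions (sorted): 3105, 4654, 5484.
Circular molecule, 3 cuts → 3 fragments:
  4654 − 3105 = 1549 bp
  5484 − 4654 = 830 bp
  wrap: 6952 − 5484 + 3105 = 4573 bp
Sorted largest to smallest: 4573, 1549, 830 bp.

4573, 1549, 830 bp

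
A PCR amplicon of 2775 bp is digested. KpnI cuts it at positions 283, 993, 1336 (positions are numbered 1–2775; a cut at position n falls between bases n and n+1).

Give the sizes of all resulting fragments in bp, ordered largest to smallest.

Linear molecule, 3 cuts → 4 fragments:
  283 − 0 = 283 bp
  993 − 283 = 710 bp
  1336 − 993 = 343 bp
  2775 − 1336 = 1439 bp
Sorted largest to smallest: 1439, 710, 343, 283 bp.

1439, 710, 343, 283 bp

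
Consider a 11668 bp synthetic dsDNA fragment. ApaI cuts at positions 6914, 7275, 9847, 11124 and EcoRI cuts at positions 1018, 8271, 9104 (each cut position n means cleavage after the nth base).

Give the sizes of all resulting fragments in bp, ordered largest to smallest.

5896, 1277, 1018, 996, 833, 743, 544, 361 bp

Combined cut positions (sorted): 1018, 6914, 7275, 8271, 9104, 9847, 11124.
Linear molecule, 7 cuts → 8 fragments:
  1018 − 0 = 1018 bp
  6914 − 1018 = 5896 bp
  7275 − 6914 = 361 bp
  8271 − 7275 = 996 bp
  9104 − 8271 = 833 bp
  9847 − 9104 = 743 bp
  11124 − 9847 = 1277 bp
  11668 − 11124 = 544 bp
Sorted largest to smallest: 5896, 1277, 1018, 996, 833, 743, 544, 361 bp.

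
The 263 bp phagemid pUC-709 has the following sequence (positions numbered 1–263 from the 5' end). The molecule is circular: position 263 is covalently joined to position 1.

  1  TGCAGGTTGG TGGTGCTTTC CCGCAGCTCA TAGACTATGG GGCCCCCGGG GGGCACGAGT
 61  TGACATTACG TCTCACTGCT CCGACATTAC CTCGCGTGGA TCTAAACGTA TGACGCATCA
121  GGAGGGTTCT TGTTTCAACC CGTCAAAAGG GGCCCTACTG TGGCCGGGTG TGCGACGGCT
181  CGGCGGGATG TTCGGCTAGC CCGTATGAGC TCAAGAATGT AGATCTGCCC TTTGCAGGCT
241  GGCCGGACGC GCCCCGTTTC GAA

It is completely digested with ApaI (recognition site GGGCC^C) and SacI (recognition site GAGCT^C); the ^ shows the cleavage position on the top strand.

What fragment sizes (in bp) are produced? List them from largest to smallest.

ApaI sites (GGGCCC) start at positions 40, 150.
ApaI cuts after base 5 of each site (before the last base), so after positions 44, 154.
The SacI site (GAGCTC) starts at position 207.
SacI cuts after base 5 of each site (before the last base), so after position 211.
Combined cut positions: 44, 154, 211.
Circular molecule, 3 cuts → 3 fragments:
  45–154 → 110 bp
  155–211 → 57 bp
  212–263 then 1–44 → 52 + 44 = 96 bp
Sorted largest to smallest: 110, 96, 57 bp.

110, 96, 57 bp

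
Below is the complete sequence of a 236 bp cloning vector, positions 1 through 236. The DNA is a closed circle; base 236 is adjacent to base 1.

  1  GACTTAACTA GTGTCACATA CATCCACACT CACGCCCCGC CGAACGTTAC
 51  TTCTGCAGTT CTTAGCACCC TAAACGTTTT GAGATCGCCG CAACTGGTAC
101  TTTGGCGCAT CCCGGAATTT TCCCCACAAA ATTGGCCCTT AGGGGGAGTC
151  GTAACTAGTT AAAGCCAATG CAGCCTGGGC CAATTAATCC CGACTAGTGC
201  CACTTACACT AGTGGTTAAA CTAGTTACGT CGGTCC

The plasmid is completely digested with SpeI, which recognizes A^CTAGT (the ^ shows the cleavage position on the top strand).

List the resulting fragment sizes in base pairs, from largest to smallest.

147, 39, 23, 15, 12 bp

SpeI sites (ACTAGT) start at positions 7, 154, 193, 208, 220.
SpeI cuts after the first base of each site, so after positions 7, 154, 193, 208, 220.
Circular molecule, 5 cuts → 5 fragments:
  8–154 → 147 bp
  155–193 → 39 bp
  194–208 → 15 bp
  209–220 → 12 bp
  221–236 then 1–7 → 16 + 7 = 23 bp
Sorted largest to smallest: 147, 39, 23, 15, 12 bp.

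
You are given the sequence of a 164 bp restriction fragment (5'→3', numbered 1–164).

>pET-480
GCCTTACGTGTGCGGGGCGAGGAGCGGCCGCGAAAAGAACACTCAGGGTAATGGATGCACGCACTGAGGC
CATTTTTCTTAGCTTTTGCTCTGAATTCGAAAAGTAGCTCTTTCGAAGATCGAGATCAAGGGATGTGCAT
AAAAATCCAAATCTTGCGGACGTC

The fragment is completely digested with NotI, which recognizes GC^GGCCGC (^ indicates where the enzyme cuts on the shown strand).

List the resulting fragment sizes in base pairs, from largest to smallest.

The NotI site (GCGGCCGC) starts at position 24.
NotI cuts after base 2 of each site, so after position 25.
Linear molecule, 1 cut → 2 fragments:
  1–25 → 25 bp
  26–164 → 139 bp
Sorted largest to smallest: 139, 25 bp.

139, 25 bp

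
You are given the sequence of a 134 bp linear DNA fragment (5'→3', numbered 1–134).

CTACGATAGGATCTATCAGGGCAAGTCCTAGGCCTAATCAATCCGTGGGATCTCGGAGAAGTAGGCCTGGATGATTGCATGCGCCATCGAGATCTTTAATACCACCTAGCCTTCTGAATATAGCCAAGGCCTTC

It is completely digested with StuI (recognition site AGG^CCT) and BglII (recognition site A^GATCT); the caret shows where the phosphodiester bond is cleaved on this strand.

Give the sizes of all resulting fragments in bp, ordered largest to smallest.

StuI sites (AGGCCT) start at positions 30, 63, 127.
StuI cuts after base 3 of each site, so after positions 32, 65, 129.
The BglII site (AGATCT) starts at position 90.
BglII cuts after the first base of each site, so after position 90.
Combined cut positions: 32, 65, 90, 129.
Linear molecule, 4 cuts → 5 fragments:
  1–32 → 32 bp
  33–65 → 33 bp
  66–90 → 25 bp
  91–129 → 39 bp
  130–134 → 5 bp
Sorted largest to smallest: 39, 33, 32, 25, 5 bp.

39, 33, 32, 25, 5 bp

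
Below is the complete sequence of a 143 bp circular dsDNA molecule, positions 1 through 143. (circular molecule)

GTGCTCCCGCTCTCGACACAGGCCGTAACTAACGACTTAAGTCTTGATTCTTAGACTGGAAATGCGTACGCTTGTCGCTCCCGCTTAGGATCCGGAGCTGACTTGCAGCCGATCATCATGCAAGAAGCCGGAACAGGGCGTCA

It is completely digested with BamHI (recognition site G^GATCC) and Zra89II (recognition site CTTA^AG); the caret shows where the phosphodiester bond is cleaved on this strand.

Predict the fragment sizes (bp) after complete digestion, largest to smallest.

The BamHI site (GGATCC) starts at position 88.
BamHI cuts after the first base of each site, so after position 88.
The Zra89II site (CTTAAG) starts at position 36.
Zra89II cuts after base 4 of each site, so after position 39.
Combined cut positions: 39, 88.
Circular molecule, 2 cuts → 2 fragments:
  40–88 → 49 bp
  89–143 then 1–39 → 55 + 39 = 94 bp
Sorted largest to smallest: 94, 49 bp.

94, 49 bp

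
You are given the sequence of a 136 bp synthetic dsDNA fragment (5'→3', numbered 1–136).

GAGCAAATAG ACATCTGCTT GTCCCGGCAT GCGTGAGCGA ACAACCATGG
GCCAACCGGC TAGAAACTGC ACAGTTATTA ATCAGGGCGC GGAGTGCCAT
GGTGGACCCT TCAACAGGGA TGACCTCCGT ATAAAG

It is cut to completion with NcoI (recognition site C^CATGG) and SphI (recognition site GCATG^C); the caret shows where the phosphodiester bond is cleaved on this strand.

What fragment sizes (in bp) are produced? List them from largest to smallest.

NcoI sites (CCATGG) start at positions 45, 97.
NcoI cuts after the first base of each site, so after positions 45, 97.
The SphI site (GCATGC) starts at position 27.
SphI cuts after base 5 of each site (before the last base), so after position 31.
Combined cut positions: 31, 45, 97.
Linear molecule, 3 cuts → 4 fragments:
  1–31 → 31 bp
  32–45 → 14 bp
  46–97 → 52 bp
  98–136 → 39 bp
Sorted largest to smallest: 52, 39, 31, 14 bp.

52, 39, 31, 14 bp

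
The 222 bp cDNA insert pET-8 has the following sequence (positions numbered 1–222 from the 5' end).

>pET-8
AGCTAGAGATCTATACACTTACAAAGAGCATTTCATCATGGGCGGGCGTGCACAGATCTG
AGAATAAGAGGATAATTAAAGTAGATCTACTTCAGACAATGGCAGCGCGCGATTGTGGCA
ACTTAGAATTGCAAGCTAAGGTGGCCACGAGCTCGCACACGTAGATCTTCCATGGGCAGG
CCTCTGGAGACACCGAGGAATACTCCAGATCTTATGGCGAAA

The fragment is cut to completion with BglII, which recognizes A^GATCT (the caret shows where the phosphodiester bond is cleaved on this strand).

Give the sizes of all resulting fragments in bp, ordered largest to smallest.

80, 47, 44, 29, 15, 7 bp

BglII sites (AGATCT) start at positions 7, 54, 83, 163, 207.
BglII cuts after the first base of each site, so after positions 7, 54, 83, 163, 207.
Linear molecule, 5 cuts → 6 fragments:
  1–7 → 7 bp
  8–54 → 47 bp
  55–83 → 29 bp
  84–163 → 80 bp
  164–207 → 44 bp
  208–222 → 15 bp
Sorted largest to smallest: 80, 47, 44, 29, 15, 7 bp.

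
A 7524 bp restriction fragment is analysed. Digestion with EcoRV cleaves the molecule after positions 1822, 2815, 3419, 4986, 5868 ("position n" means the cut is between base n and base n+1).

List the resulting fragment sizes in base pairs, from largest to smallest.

Linear molecule, 5 cuts → 6 fragments:
  1822 − 0 = 1822 bp
  2815 − 1822 = 993 bp
  3419 − 2815 = 604 bp
  4986 − 3419 = 1567 bp
  5868 − 4986 = 882 bp
  7524 − 5868 = 1656 bp
Sorted largest to smallest: 1822, 1656, 1567, 993, 882, 604 bp.

1822, 1656, 1567, 993, 882, 604 bp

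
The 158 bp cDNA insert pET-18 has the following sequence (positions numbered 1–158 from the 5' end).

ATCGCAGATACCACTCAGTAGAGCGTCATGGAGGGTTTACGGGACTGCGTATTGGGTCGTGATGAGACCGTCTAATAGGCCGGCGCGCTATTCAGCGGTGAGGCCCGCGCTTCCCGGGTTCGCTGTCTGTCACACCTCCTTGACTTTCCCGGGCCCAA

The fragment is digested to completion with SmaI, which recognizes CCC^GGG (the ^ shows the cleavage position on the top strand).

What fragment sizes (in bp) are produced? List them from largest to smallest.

115, 35, 8 bp

SmaI sites (CCCGGG) start at positions 113, 148.
SmaI cuts after base 3 of each site, so after positions 115, 150.
Linear molecule, 2 cuts → 3 fragments:
  1–115 → 115 bp
  116–150 → 35 bp
  151–158 → 8 bp
Sorted largest to smallest: 115, 35, 8 bp.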